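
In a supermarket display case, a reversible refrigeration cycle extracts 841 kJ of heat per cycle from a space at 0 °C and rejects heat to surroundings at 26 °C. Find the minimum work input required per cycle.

T_H = 26 °C → 26 + 273.15 = 299.15 K.
T_C = 0 °C → 0 + 273.15 = 273.15 K.
COP_R = T_C/(T_H − T_C) = 273.15/26.00 = 10.5058.
W = Q_C/COP_R = 841/10.5058 = 80.1 kJ.

W_in ≈ 80.1 kJ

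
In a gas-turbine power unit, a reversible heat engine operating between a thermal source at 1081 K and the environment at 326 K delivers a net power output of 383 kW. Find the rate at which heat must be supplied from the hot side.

The Carnot efficiency is η = 1 − T_C/T_H = 1 − 326.00/1081.00 = 0.6984.
Q_H = W/η = 383/0.6984 = 548 kW.

Q̇_H ≈ 548 kW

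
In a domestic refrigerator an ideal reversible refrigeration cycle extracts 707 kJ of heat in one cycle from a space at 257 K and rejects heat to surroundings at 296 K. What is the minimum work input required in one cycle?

The reversible coefficient of performance is COP_R = T_C/(T_H − T_C) = 257.00/39.00 = 6.5897.
W = Q_C/COP_R = 707/6.5897 = 107.3 kJ.

W_in ≈ 107.3 kJ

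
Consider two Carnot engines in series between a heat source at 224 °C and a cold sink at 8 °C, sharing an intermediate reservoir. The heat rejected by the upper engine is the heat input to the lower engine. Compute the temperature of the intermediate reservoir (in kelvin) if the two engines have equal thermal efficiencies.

T_H = 224 °C → 224 + 273.15 = 497.15 K.
T_C = 8 °C → 8 + 273.15 = 281.15 K.
Equal efficiencies require 1 − T_m/T_H = 1 − T_C/T_m, i.e. T_m/T_H = T_C/T_m, so T_m = √(T_H·T_C) = √(497.15 × 281.15) = 373.9 K.

T_m ≈ 373.9 K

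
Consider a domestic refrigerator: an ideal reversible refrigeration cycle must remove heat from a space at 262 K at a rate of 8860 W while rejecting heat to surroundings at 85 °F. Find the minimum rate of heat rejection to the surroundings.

T_H = 85 °F → (85 − 32) × 5/9 = 29.44 °C = 302.59 K.
For a reversible cycle Q_H/Q_C = T_H/T_C, so Q_H = Q_C·T_H/T_C = 8860 × 302.59/262.00 = 10200 W.

Q̇_H ≈ 10200 W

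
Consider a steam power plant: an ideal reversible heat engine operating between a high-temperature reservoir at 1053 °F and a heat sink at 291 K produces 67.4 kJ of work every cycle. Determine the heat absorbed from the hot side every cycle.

Q_H ≈ 103 kJ

T_H = 1053 °F → (1053 − 32) × 5/9 = 567.22 °C = 840.37 K.
η_rev = 1 − T_C/T_H = 1 − 291.00/840.37 = 0.6537.
Q_H = W/η = 67.4/0.6537 = 103 kJ.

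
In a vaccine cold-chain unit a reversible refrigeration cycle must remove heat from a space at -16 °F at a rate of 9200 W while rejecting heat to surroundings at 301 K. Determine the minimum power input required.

T_C = -16 °F → (-16 − 32) × 5/9 = -26.67 °C = 246.48 K.
For a reversible refrigerator, COP_R = T_C/(T_H − T_C) = 246.48/54.52 = 4.5212.
W = Q_C/COP_R = 9200/4.5212 = 2030 W.

Ẇ_in ≈ 2030 W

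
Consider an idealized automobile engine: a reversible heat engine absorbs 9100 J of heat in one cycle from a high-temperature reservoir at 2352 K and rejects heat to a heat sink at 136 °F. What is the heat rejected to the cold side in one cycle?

Q_C ≈ 1280 J

T_C = 136 °F → (136 − 32) × 5/9 = 57.78 °C = 330.93 K.
η_rev = 1 − T_C/T_H = 1 − 330.93/2352.00 = 0.8593.
For a reversible cycle Q_C/Q_H = T_C/T_H, so Q_C = 9100 × 330.93/2352.00 = 1280 J.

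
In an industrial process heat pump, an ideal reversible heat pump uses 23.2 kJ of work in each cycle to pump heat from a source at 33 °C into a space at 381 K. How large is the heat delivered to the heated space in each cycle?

T_C = 33 °C → 33 + 273.15 = 306.15 K.
Reversible heating COP: COP_HP = T_H/(T_H − T_C) = 381.00/74.85 = 5.0902.
Q_H = COP_HP · W = 5.0902 × 23.2 = 118 kJ.

Q_H ≈ 118 kJ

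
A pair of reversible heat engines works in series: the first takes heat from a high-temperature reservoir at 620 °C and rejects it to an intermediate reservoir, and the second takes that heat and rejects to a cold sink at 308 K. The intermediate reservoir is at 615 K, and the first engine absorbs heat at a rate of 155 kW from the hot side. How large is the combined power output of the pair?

Ẇ_total ≈ 102 kW

T_H = 620 °C → 620 + 273.15 = 893.15 K.
Two reversible stages in series are equivalent to a single Carnot engine between T_H and T_C, so η_total = 1 − T_C/T_H = 1 − 308.00/893.15 = 0.6552.
W_total = η_total · Q_H = 0.6552 × 155 = 102 kW.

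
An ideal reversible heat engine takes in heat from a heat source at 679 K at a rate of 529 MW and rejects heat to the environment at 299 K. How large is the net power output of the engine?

Ẇ ≈ 296 MW

For a reversible engine, η = 1 − T_C/T_H = 1 − 299.00/679.00 = 0.5596.
W = η·Q_H = 0.5596 × 529 = 296 MW.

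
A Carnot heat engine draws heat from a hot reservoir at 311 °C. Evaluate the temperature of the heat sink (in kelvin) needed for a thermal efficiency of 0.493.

T_H = 311 °C → 311 + 273.15 = 584.15 K.
From η = 1 − T_C/T_H, T_C = T_H·(1 − η) = 584.15 × (1 − 0.493) = 296 K.

T_C ≈ 296 K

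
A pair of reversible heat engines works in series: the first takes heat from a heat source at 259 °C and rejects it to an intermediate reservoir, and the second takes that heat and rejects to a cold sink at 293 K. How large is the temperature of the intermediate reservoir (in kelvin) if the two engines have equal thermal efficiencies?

T_H = 259 °C → 259 + 273.15 = 532.15 K.
Equal efficiencies require 1 − T_m/T_H = 1 − T_C/T_m, i.e. T_m/T_H = T_C/T_m, so T_m = √(T_H·T_C) = √(532.15 × 293.00) = 394.9 K.

T_m ≈ 394.9 K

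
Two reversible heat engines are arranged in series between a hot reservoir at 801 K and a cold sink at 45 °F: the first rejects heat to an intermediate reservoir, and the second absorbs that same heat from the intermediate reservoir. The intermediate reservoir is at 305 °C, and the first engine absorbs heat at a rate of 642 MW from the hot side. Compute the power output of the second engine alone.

T_C = 45 °F → (45 − 32) × 5/9 = 7.22 °C = 280.37 K.
T_m = 305 °C → 305 + 273.15 = 578.15 K.
Heat entering the second stage: Q_m = Q_H·(T_m/T_H) = 642 × 578.15/801.00 = 463 MW.
Second-stage efficiency η₂ = 1 − T_C/T_m = 1 − 280.37/578.15 = 0.5151, so W₂ = η₂·Q_m = 239 MW.

Ẇ₂ ≈ 239 MW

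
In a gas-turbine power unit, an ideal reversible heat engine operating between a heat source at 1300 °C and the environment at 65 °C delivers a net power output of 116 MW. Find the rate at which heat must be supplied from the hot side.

Q̇_H ≈ 147.8 MW

T_H = 1300 °C → 1300 + 273.15 = 1573.15 K.
T_C = 65 °C → 65 + 273.15 = 338.15 K.
The Carnot efficiency is η = 1 − T_C/T_H = 1 − 338.15/1573.15 = 0.7850.
Q_H = W/η = 116/0.7850 = 147.8 MW.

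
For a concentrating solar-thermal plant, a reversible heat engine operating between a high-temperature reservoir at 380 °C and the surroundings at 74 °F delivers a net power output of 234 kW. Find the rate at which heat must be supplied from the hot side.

T_H = 380 °C → 380 + 273.15 = 653.15 K.
T_C = 74 °F → (74 − 32) × 5/9 = 23.33 °C = 296.48 K.
The Carnot efficiency is η = 1 − T_C/T_H = 1 − 296.48/653.15 = 0.5461.
Q_H = W/η = 234/0.5461 = 429 kW.

Q̇_H ≈ 429 kW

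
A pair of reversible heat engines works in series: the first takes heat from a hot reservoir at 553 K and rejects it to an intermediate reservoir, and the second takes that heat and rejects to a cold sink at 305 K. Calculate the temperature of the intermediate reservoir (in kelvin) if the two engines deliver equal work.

T_m ≈ 429 K

For reversible stages Q_m = Q_H·(T_m/T_H). Setting W₁ = Q_H(1 − T_m/T_H) equal to W₂ = Q_m(1 − T_C/T_m) = Q_H·(T_m − T_C)/T_H gives T_H − T_m = T_m − T_C, so T_m = (T_H + T_C)/2 = (553.00 + 305.00)/2 = 429 K.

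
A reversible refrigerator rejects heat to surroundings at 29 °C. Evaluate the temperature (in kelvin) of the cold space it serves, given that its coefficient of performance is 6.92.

T_C ≈ 264 K

T_H = 29 °C → 29 + 273.15 = 302.15 K.
COP_R = T_C/(T_H − T_C) ⇒ T_C = T_H·COP_R/(1 + COP_R) = 302.15 × 6.92/(1 + 6.92) = 264 K.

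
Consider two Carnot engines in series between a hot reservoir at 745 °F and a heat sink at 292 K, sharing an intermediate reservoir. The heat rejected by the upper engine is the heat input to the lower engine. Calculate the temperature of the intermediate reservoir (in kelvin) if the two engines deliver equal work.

T_H = 745 °F → (745 − 32) × 5/9 = 396.11 °C = 669.26 K.
For reversible stages Q_m = Q_H·(T_m/T_H). Setting W₁ = Q_H(1 − T_m/T_H) equal to W₂ = Q_m(1 − T_C/T_m) = Q_H·(T_m − T_C)/T_H gives T_H − T_m = T_m − T_C, so T_m = (T_H + T_C)/2 = (669.26 + 292.00)/2 = 481 K.

T_m ≈ 481 K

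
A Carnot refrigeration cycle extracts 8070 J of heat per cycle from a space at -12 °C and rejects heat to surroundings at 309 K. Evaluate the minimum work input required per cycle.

W_in ≈ 1480 J

T_C = -12 °C → -12 + 273.15 = 261.15 K.
For a reversible refrigerator, COP_R = T_C/(T_H − T_C) = 261.15/47.85 = 5.4577.
W = Q_C/COP_R = 8070/5.4577 = 1480 J.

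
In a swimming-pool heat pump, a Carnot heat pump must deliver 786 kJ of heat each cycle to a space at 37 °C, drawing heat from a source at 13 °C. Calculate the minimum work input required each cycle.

T_H = 37 °C → 37 + 273.15 = 310.15 K.
T_C = 13 °C → 13 + 273.15 = 286.15 K.
The Carnot heat-pump COP is COP_HP = T_H/(T_H − T_C) = 310.15/24.00 = 12.9229.
W = Q_H/COP_HP = 786/12.9229 = 60.8 kJ.

W_in ≈ 60.8 kJ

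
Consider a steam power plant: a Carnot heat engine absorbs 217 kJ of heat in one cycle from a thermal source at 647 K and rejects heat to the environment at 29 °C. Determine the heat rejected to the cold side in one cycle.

Q_C ≈ 101 kJ

T_C = 29 °C → 29 + 273.15 = 302.15 K.
Since the cycle is reversible, η = 1 − T_C/T_H = 1 − 302.15/647.00 = 0.5330.
For a reversible cycle Q_C/Q_H = T_C/T_H, so Q_C = 217 × 302.15/647.00 = 101 kJ.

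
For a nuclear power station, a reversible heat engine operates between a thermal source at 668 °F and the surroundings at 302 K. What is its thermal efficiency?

η ≈ 0.5179

T_H = 668 °F → (668 − 32) × 5/9 = 353.33 °C = 626.48 K.
The Carnot efficiency is η = 1 − T_C/T_H = 1 − 302.00/626.48 = 0.5179.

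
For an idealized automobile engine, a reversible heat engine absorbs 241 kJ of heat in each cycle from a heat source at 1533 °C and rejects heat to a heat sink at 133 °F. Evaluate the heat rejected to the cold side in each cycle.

T_H = 1533 °C → 1533 + 273.15 = 1806.15 K.
T_C = 133 °F → (133 − 32) × 5/9 = 56.11 °C = 329.26 K.
Carnot efficiency: η = 1 − T_C/T_H = 1 − 329.26/1806.15 = 0.8177.
For a reversible cycle Q_C/Q_H = T_C/T_H, so Q_C = 241 × 329.26/1806.15 = 43.9 kJ.

Q_C ≈ 43.9 kJ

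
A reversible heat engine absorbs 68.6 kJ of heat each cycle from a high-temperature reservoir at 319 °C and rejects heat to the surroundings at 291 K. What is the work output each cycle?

T_H = 319 °C → 319 + 273.15 = 592.15 K.
Carnot efficiency: η = 1 − T_C/T_H = 1 − 291.00/592.15 = 0.5086.
W = η·Q_H = 0.5086 × 68.6 = 34.9 kJ.

W ≈ 34.9 kJ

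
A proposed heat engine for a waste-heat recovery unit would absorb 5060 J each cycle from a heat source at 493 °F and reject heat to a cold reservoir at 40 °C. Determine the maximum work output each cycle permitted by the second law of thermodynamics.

T_H = 493 °F → (493 − 32) × 5/9 = 256.11 °C = 529.26 K.
T_C = 40 °C → 40 + 273.15 = 313.15 K.
By the Carnot theorem, η_max = 1 − T_C/T_H = 1 − 313.15/529.26 = 0.4083.
W_max = η_max · Q_H = 0.4083 × 5060 = 2070 J.

W_max ≈ 2070 J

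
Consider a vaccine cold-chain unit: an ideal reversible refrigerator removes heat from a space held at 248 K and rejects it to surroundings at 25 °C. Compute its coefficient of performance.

COP_R ≈ 4.95

T_H = 25 °C → 25 + 273.15 = 298.15 K.
The reversible coefficient of performance is COP_R = T_C/(T_H − T_C) = 248.00/(298.15 − 248.00) = 4.95.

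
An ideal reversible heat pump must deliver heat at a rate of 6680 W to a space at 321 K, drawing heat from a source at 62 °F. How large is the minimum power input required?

T_C = 62 °F → (62 − 32) × 5/9 = 16.67 °C = 289.82 K.
For a reversible heat pump, COP_HP = T_H/(T_H − T_C) = 321.00/31.18 = 10.2940.
W = Q_H/COP_HP = 6680/10.2940 = 649 W.

Ẇ_in ≈ 649 W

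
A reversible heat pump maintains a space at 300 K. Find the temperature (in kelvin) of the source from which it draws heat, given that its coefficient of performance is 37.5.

T_C ≈ 292 K

COP_HP = T_H/(T_H − T_C) ⇒ T_C = T_H·(COP_HP − 1)/COP_HP = 300.00 × (37.5 − 1)/37.5 = 292 K.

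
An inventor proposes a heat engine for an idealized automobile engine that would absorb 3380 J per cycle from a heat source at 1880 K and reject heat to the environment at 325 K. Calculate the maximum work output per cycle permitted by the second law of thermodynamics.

W_max ≈ 2796 J

By the Carnot theorem, η_max = 1 − T_C/T_H = 1 − 325.00/1880.00 = 0.8271.
W_max = η_max · Q_H = 0.8271 × 3380 = 2796 J.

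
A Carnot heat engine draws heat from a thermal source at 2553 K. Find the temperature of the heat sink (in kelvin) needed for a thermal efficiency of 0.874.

T_C ≈ 322 K

From η = 1 − T_C/T_H, T_C = T_H·(1 − η) = 2553.00 × (1 − 0.874) = 322 K.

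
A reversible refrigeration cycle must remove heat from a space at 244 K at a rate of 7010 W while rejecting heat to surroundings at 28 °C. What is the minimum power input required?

T_H = 28 °C → 28 + 273.15 = 301.15 K.
Carnot COP: COP_R = T_C/(T_H − T_C) = 244.00/57.15 = 4.2695.
W = Q_C/COP_R = 7010/4.2695 = 1640 W.

Ẇ_in ≈ 1640 W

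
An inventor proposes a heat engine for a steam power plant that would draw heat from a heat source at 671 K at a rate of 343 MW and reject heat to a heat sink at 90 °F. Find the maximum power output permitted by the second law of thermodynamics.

T_C = 90 °F → (90 − 32) × 5/9 = 32.22 °C = 305.37 K.
By the Carnot theorem, η_max = 1 − T_C/T_H = 1 − 305.37/671.00 = 0.5449.
W_max = η_max · Q_H = 0.5449 × 343 = 187 MW.

Ẇ_max ≈ 187 MW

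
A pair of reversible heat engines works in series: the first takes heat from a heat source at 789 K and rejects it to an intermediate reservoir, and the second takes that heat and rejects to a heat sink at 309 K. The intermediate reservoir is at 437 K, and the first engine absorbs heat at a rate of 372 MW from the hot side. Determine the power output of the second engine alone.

Ẇ₂ ≈ 60.3 MW

Heat entering the second stage: Q_m = Q_H·(T_m/T_H) = 372 × 437.00/789.00 = 206 MW.
Second-stage efficiency η₂ = 1 − T_C/T_m = 1 − 309.00/437.00 = 0.2929, so W₂ = η₂·Q_m = 60.3 MW.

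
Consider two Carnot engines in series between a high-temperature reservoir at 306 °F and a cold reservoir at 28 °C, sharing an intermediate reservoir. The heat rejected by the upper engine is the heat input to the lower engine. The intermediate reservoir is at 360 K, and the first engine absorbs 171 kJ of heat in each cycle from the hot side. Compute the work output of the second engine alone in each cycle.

W₂ ≈ 23.7 kJ

T_H = 306 °F → (306 − 32) × 5/9 = 152.22 °C = 425.37 K.
T_C = 28 °C → 28 + 273.15 = 301.15 K.
Heat entering the second stage: Q_m = Q_H·(T_m/T_H) = 171 × 360.00/425.37 = 145 kJ.
Second-stage efficiency η₂ = 1 − T_C/T_m = 1 − 301.15/360.00 = 0.1635, so W₂ = η₂·Q_m = 23.7 kJ.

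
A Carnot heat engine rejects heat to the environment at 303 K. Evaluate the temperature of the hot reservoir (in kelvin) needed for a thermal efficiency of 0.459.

T_H ≈ 560 K

From η = 1 − T_C/T_H, solving for T_H gives T_H = T_C/(1 − η) = 303.00/(1 − 0.459) = 560 K.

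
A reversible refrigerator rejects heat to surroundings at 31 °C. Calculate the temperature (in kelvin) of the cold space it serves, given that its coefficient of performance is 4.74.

T_C ≈ 251 K

T_H = 31 °C → 31 + 273.15 = 304.15 K.
COP_R = T_C/(T_H − T_C) ⇒ T_C = T_H·COP_R/(1 + COP_R) = 304.15 × 4.74/(1 + 4.74) = 251 K.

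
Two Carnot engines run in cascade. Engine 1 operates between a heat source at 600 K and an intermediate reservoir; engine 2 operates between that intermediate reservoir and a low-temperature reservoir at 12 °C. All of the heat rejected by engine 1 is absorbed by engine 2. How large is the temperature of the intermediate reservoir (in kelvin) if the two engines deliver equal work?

T_C = 12 °C → 12 + 273.15 = 285.15 K.
For reversible stages Q_m = Q_H·(T_m/T_H). Setting W₁ = Q_H(1 − T_m/T_H) equal to W₂ = Q_m(1 − T_C/T_m) = Q_H·(T_m − T_C)/T_H gives T_H − T_m = T_m − T_C, so T_m = (T_H + T_C)/2 = (600.00 + 285.15)/2 = 442.6 K.

T_m ≈ 442.6 K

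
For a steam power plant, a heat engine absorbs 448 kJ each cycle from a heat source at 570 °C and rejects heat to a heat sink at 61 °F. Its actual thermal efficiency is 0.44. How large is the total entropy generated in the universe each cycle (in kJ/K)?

T_H = 570 °C → 570 + 273.15 = 843.15 K.
T_C = 61 °F → (61 − 32) × 5/9 = 16.11 °C = 289.26 K.
W = η·Q_H = 0.44 × 448 = 197.1 kJ, so Q_C = Q_H − W = 250.9 kJ.
Entropy balance on the reservoirs: −Q_H/T_H = -0.5313 kJ/K, +Q_C/T_C = 0.8673 kJ/K.
ΔS_univ = −Q_H/T_H + Q_C/T_C = 0.336 kJ/K (> 0, since η = 0.44 < η_Carnot = 0.657).

ΔS_univ ≈ 0.336 kJ/K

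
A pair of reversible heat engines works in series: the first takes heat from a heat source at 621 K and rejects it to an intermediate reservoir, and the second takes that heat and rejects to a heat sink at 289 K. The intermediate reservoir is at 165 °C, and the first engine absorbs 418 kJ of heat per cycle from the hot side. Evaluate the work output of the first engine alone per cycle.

W₁ ≈ 123 kJ

T_m = 165 °C → 165 + 273.15 = 438.15 K.
First-stage efficiency η₁ = 1 − T_m/T_H = 1 − 438.15/621.00 = 0.2944.
W₁ = η₁·Q_H = 0.2944 × 418 = 123 kJ.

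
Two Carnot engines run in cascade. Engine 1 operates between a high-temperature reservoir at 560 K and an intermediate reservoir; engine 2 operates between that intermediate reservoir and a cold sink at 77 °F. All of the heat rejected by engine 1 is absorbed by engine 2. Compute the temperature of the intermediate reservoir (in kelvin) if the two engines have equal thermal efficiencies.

T_m ≈ 409 K

T_C = 77 °F → (77 − 32) × 5/9 = 25.00 °C = 298.15 K.
Equal efficiencies require 1 − T_m/T_H = 1 − T_C/T_m, i.e. T_m/T_H = T_C/T_m, so T_m = √(T_H·T_C) = √(560.00 × 298.15) = 409 K.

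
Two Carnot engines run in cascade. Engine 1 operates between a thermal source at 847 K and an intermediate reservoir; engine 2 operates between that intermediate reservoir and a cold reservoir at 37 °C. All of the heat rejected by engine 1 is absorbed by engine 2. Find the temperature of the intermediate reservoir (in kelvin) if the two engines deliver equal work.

T_C = 37 °C → 37 + 273.15 = 310.15 K.
For reversible stages Q_m = Q_H·(T_m/T_H). Setting W₁ = Q_H(1 − T_m/T_H) equal to W₂ = Q_m(1 − T_C/T_m) = Q_H·(T_m − T_C)/T_H gives T_H − T_m = T_m − T_C, so T_m = (T_H + T_C)/2 = (847.00 + 310.15)/2 = 579 K.

T_m ≈ 579 K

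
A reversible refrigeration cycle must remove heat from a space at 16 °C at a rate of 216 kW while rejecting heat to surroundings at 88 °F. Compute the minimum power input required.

Ẇ_in ≈ 11.29 kW

T_H = 88 °F → (88 − 32) × 5/9 = 31.11 °C = 304.26 K.
T_C = 16 °C → 16 + 273.15 = 289.15 K.
COP_R = T_C/(T_H − T_C) = 289.15/15.11 = 19.1349.
W = Q_C/COP_R = 216/19.1349 = 11.29 kW.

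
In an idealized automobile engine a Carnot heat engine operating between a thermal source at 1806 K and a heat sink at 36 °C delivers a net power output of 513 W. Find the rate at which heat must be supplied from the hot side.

T_C = 36 °C → 36 + 273.15 = 309.15 K.
η_rev = 1 − T_C/T_H = 1 − 309.15/1806.00 = 0.8288.
Q_H = W/η = 513/0.8288 = 619 W.

Q̇_H ≈ 619 W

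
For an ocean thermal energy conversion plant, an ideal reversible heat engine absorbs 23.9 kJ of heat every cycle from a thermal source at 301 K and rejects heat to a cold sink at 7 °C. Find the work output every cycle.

T_C = 7 °C → 7 + 273.15 = 280.15 K.
η_rev = 1 − T_C/T_H = 1 − 280.15/301.00 = 0.0693.
W = η·Q_H = 0.0693 × 23.9 = 1.66 kJ.

W ≈ 1.66 kJ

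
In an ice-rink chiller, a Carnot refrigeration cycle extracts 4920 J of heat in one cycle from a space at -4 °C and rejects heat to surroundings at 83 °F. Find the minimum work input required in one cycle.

T_H = 83 °F → (83 − 32) × 5/9 = 28.33 °C = 301.48 K.
T_C = -4 °C → -4 + 273.15 = 269.15 K.
Carnot COP: COP_R = T_C/(T_H − T_C) = 269.15/32.33 = 8.3242.
W = Q_C/COP_R = 4920/8.3242 = 591.0 J.

W_in ≈ 591.0 J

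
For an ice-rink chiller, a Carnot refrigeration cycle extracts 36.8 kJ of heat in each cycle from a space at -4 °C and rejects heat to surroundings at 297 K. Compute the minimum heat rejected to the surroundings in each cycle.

Q_H ≈ 40.61 kJ

T_C = -4 °C → -4 + 273.15 = 269.15 K.
For a reversible cycle Q_H/Q_C = T_H/T_C, so Q_H = Q_C·T_H/T_C = 36.8 × 297.00/269.15 = 40.61 kJ.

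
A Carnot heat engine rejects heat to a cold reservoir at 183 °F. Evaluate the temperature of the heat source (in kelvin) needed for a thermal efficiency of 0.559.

T_C = 183 °F → (183 − 32) × 5/9 = 83.89 °C = 357.04 K.
From η = 1 − T_C/T_H, solving for T_H gives T_H = T_C/(1 − η) = 357.04/(1 − 0.559) = 810 K.

T_H ≈ 810 K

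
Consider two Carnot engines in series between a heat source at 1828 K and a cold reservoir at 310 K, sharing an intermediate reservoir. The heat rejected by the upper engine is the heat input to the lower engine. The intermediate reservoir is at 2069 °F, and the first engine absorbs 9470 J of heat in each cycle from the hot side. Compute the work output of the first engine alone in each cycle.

T_m = 2069 °F → (2069 − 32) × 5/9 = 1131.67 °C = 1404.82 K.
First-stage efficiency η₁ = 1 − T_m/T_H = 1 − 1404.82/1828.00 = 0.2315.
W₁ = η₁·Q_H = 0.2315 × 9470 = 2190 J.

W₁ ≈ 2190 J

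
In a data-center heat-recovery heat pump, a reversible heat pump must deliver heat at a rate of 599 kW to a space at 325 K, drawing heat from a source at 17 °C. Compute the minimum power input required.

Ẇ_in ≈ 64.23 kW

T_C = 17 °C → 17 + 273.15 = 290.15 K.
COP_HP = T_H/(T_H − T_C) = 325.00/34.85 = 9.3257.
W = Q_H/COP_HP = 599/9.3257 = 64.23 kW.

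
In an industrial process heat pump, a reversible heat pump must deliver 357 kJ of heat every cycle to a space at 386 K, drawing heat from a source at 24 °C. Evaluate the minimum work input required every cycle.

T_C = 24 °C → 24 + 273.15 = 297.15 K.
Reversible heating COP: COP_HP = T_H/(T_H − T_C) = 386.00/88.85 = 4.3444.
W = Q_H/COP_HP = 357/4.3444 = 82.2 kJ.

W_in ≈ 82.2 kJ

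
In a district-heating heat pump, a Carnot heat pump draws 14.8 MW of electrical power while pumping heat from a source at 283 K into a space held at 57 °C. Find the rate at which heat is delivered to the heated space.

T_H = 57 °C → 57 + 273.15 = 330.15 K.
COP_HP = T_H/(T_H − T_C) = 330.15/47.15 = 7.0021.
Q_H = COP_HP · W = 7.0021 × 14.8 = 104 MW.

Q̇_H ≈ 104 MW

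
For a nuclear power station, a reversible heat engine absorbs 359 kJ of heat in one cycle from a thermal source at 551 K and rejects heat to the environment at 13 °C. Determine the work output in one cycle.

W ≈ 172.6 kJ

T_C = 13 °C → 13 + 273.15 = 286.15 K.
The Carnot efficiency is η = 1 − T_C/T_H = 1 − 286.15/551.00 = 0.4807.
W = η·Q_H = 0.4807 × 359 = 172.6 kJ.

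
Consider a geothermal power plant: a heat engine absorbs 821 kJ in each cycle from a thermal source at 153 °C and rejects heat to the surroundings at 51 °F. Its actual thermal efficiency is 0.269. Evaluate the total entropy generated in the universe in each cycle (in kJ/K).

T_H = 153 °C → 153 + 273.15 = 426.15 K.
T_C = 51 °F → (51 − 32) × 5/9 = 10.56 °C = 283.71 K.
W = η·Q_H = 0.269 × 821 = 220.8 kJ, so Q_C = Q_H − W = 600.2 kJ.
The hot reservoir loses entropy Q_H/T_H = 821/426.15 = 1.927 kJ/K; the cold reservoir gains Q_C/T_C = 600.2/283.71 = 2.115 kJ/K.
ΔS_univ = −Q_H/T_H + Q_C/T_C = 0.1888 kJ/K (> 0, since η = 0.269 < η_Carnot = 0.334).

ΔS_univ ≈ 0.1888 kJ/K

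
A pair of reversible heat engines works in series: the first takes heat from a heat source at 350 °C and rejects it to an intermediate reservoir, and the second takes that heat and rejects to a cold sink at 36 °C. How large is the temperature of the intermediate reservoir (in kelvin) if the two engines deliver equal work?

T_m ≈ 466 K

T_H = 350 °C → 350 + 273.15 = 623.15 K.
T_C = 36 °C → 36 + 273.15 = 309.15 K.
For reversible stages Q_m = Q_H·(T_m/T_H). Setting W₁ = Q_H(1 − T_m/T_H) equal to W₂ = Q_m(1 − T_C/T_m) = Q_H·(T_m − T_C)/T_H gives T_H − T_m = T_m − T_C, so T_m = (T_H + T_C)/2 = (623.15 + 309.15)/2 = 466 K.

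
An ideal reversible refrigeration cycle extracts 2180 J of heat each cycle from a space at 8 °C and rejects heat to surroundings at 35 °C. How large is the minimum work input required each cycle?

W_in ≈ 209 J

T_H = 35 °C → 35 + 273.15 = 308.15 K.
T_C = 8 °C → 8 + 273.15 = 281.15 K.
The reversible coefficient of performance is COP_R = T_C/(T_H − T_C) = 281.15/27.00 = 10.4130.
W = Q_C/COP_R = 2180/10.4130 = 209 J.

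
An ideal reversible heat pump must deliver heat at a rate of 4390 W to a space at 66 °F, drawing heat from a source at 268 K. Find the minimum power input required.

T_H = 66 °F → (66 − 32) × 5/9 = 18.89 °C = 292.04 K.
COP_HP = T_H/(T_H − T_C) = 292.04/24.04 = 12.1486.
W = Q_H/COP_HP = 4390/12.1486 = 361 W.

Ẇ_in ≈ 361 W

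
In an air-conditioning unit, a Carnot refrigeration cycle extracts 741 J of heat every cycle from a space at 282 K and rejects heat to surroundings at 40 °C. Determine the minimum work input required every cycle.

W_in ≈ 81.85 J

T_H = 40 °C → 40 + 273.15 = 313.15 K.
Carnot COP: COP_R = T_C/(T_H − T_C) = 282.00/31.15 = 9.0530.
W = Q_C/COP_R = 741/9.0530 = 81.85 J.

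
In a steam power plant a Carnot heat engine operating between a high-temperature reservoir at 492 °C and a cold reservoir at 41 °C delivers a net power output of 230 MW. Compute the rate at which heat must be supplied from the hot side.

Q̇_H ≈ 390 MW

T_H = 492 °C → 492 + 273.15 = 765.15 K.
T_C = 41 °C → 41 + 273.15 = 314.15 K.
Carnot efficiency: η = 1 − T_C/T_H = 1 − 314.15/765.15 = 0.5894.
Q_H = W/η = 230/0.5894 = 390 MW.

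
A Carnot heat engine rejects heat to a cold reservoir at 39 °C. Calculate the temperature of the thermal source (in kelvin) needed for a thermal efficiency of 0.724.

T_H ≈ 1130 K

T_C = 39 °C → 39 + 273.15 = 312.15 K.
From η = 1 − T_C/T_H, solving for T_H gives T_H = T_C/(1 − η) = 312.15/(1 − 0.724) = 1130 K.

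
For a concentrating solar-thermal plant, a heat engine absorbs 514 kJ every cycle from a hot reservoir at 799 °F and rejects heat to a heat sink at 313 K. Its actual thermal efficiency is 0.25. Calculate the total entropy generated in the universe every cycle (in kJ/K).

ΔS_univ ≈ 0.4966 kJ/K

T_H = 799 °F → (799 − 32) × 5/9 = 426.11 °C = 699.26 K.
W = η·Q_H = 0.25 × 514 = 128.5 kJ, so Q_C = Q_H − W = 385.5 kJ.
The hot reservoir loses entropy Q_H/T_H = 514/699.26 = 0.7351 kJ/K; the cold reservoir gains Q_C/T_C = 385.5/313.00 = 1.232 kJ/K.
ΔS_univ = −Q_H/T_H + Q_C/T_C = 0.4966 kJ/K (> 0, since η = 0.25 < η_Carnot = 0.552).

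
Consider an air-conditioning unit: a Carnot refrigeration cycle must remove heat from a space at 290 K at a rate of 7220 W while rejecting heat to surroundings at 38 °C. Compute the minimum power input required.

Ẇ_in ≈ 526.6 W

T_H = 38 °C → 38 + 273.15 = 311.15 K.
For a reversible refrigerator, COP_R = T_C/(T_H − T_C) = 290.00/21.15 = 13.7116.
W = Q_C/COP_R = 7220/13.7116 = 526.6 W.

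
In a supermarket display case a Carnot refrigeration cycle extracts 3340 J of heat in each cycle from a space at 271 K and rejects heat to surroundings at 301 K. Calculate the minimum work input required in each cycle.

W_in ≈ 369.7 J

For a reversible refrigerator, COP_R = T_C/(T_H − T_C) = 271.00/30.00 = 9.0333.
W = Q_C/COP_R = 3340/9.0333 = 369.7 J.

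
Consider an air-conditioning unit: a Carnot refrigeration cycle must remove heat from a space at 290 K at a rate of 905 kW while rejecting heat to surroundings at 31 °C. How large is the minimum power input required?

T_H = 31 °C → 31 + 273.15 = 304.15 K.
For a reversible refrigerator, COP_R = T_C/(T_H − T_C) = 290.00/14.15 = 20.4947.
W = Q_C/COP_R = 905/20.4947 = 44.2 kW.

Ẇ_in ≈ 44.2 kW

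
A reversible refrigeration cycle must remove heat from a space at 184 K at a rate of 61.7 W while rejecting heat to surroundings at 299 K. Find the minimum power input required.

Ẇ_in ≈ 38.6 W

Carnot COP: COP_R = T_C/(T_H − T_C) = 184.00/115.00 = 1.6000.
W = Q_C/COP_R = 61.7/1.6000 = 38.6 W.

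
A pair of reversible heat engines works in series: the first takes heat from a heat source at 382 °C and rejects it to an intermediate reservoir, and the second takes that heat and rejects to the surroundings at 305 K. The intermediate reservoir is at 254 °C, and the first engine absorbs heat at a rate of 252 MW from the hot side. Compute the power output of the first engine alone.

Ẇ₁ ≈ 49.2 MW

T_H = 382 °C → 382 + 273.15 = 655.15 K.
T_m = 254 °C → 254 + 273.15 = 527.15 K.
First-stage efficiency η₁ = 1 − T_m/T_H = 1 − 527.15/655.15 = 0.1954.
W₁ = η₁·Q_H = 0.1954 × 252 = 49.2 MW.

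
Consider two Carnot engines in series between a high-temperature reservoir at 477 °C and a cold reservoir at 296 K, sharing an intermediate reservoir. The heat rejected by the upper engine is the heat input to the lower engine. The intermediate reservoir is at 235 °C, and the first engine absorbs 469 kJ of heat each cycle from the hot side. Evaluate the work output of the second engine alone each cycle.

T_H = 477 °C → 477 + 273.15 = 750.15 K.
T_m = 235 °C → 235 + 273.15 = 508.15 K.
Heat entering the second stage: Q_m = Q_H·(T_m/T_H) = 469 × 508.15/750.15 = 318 kJ.
Second-stage efficiency η₂ = 1 − T_C/T_m = 1 − 296.00/508.15 = 0.4175, so W₂ = η₂·Q_m = 133 kJ.

W₂ ≈ 133 kJ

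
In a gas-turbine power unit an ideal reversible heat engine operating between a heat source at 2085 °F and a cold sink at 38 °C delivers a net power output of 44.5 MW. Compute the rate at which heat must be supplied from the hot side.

T_H = 2085 °F → (2085 − 32) × 5/9 = 1140.56 °C = 1413.71 K.
T_C = 38 °C → 38 + 273.15 = 311.15 K.
Since the cycle is reversible, η = 1 − T_C/T_H = 1 − 311.15/1413.71 = 0.7799.
Q_H = W/η = 44.5/0.7799 = 57.06 MW.

Q̇_H ≈ 57.06 MW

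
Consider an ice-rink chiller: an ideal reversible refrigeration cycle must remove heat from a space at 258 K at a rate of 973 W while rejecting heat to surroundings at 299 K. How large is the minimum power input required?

The reversible coefficient of performance is COP_R = T_C/(T_H − T_C) = 258.00/41.00 = 6.2927.
W = Q_C/COP_R = 973/6.2927 = 154.6 W.

Ẇ_in ≈ 154.6 W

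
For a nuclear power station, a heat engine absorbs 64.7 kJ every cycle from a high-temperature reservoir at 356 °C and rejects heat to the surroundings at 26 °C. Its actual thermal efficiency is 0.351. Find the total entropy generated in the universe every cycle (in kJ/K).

ΔS_univ ≈ 0.03753 kJ/K

T_H = 356 °C → 356 + 273.15 = 629.15 K.
T_C = 26 °C → 26 + 273.15 = 299.15 K.
W = η·Q_H = 0.351 × 64.7 = 22.71 kJ, so Q_C = Q_H − W = 41.99 kJ.
Entropy balance on the reservoirs: −Q_H/T_H = -0.1028 kJ/K, +Q_C/T_C = 0.1404 kJ/K.
ΔS_univ = −Q_H/T_H + Q_C/T_C = 0.03753 kJ/K (> 0, since η = 0.351 < η_Carnot = 0.525).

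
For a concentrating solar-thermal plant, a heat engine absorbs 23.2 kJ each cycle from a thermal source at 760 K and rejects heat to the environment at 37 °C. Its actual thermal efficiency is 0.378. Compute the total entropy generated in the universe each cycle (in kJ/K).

T_C = 37 °C → 37 + 273.15 = 310.15 K.
W = η·Q_H = 0.378 × 23.2 = 8.770 kJ, so Q_C = Q_H − W = 14.43 kJ.
Entropy balance on the reservoirs: −Q_H/T_H = -0.03053 kJ/K, +Q_C/T_C = 0.04653 kJ/K.
ΔS_univ = −Q_H/T_H + Q_C/T_C = 0.0160 kJ/K (> 0, since η = 0.378 < η_Carnot = 0.592).

ΔS_univ ≈ 0.0160 kJ/K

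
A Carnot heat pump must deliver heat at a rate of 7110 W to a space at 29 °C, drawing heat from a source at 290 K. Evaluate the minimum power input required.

Ẇ_in ≈ 286 W

T_H = 29 °C → 29 + 273.15 = 302.15 K.
For a reversible heat pump, COP_HP = T_H/(T_H − T_C) = 302.15/12.15 = 24.8683.
W = Q_H/COP_HP = 7110/24.8683 = 286 W.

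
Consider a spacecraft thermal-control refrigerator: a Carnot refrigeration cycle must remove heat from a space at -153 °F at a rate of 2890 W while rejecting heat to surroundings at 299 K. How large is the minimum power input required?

Ẇ_in ≈ 2182 W

T_C = -153 °F → (-153 − 32) × 5/9 = -102.78 °C = 170.37 K.
Carnot COP: COP_R = T_C/(T_H − T_C) = 170.37/128.63 = 1.3245.
W = Q_C/COP_R = 2890/1.3245 = 2182 W.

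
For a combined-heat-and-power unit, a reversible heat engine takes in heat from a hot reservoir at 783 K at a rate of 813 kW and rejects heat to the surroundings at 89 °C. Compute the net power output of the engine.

Ẇ ≈ 437.0 kW

T_C = 89 °C → 89 + 273.15 = 362.15 K.
The Carnot efficiency is η = 1 − T_C/T_H = 1 − 362.15/783.00 = 0.5375.
W = η·Q_H = 0.5375 × 813 = 437.0 kW.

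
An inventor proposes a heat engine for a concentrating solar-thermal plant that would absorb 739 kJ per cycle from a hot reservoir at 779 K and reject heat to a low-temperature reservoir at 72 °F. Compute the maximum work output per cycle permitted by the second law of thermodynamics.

W_max ≈ 458.8 kJ

T_C = 72 °F → (72 − 32) × 5/9 = 22.22 °C = 295.37 K.
By the Carnot theorem, η_max = 1 − T_C/T_H = 1 − 295.37/779.00 = 0.6208.
W_max = η_max · Q_H = 0.6208 × 739 = 458.8 kJ.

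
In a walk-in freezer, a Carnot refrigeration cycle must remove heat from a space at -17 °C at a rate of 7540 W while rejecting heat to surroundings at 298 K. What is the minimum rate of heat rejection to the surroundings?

T_C = -17 °C → -17 + 273.15 = 256.15 K.
For a reversible cycle Q_H/Q_C = T_H/T_C, so Q_H = Q_C·T_H/T_C = 7540 × 298.00/256.15 = 8772 W.

Q̇_H ≈ 8772 W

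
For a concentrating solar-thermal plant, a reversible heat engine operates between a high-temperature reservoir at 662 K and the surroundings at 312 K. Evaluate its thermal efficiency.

The Carnot efficiency is η = 1 − T_C/T_H = 1 − 312.00/662.00 = 0.5287.

η ≈ 0.5287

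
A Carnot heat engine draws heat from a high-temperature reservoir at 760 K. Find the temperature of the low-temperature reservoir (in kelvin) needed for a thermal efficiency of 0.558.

T_C ≈ 335.9 K

From η = 1 − T_C/T_H, T_C = T_H·(1 − η) = 760.00 × (1 − 0.558) = 335.9 K.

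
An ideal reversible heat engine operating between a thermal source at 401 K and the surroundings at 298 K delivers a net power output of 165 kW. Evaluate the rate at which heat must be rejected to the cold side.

Q̇_C ≈ 477 kW

For a reversible engine, η = 1 − T_C/T_H = 1 − 298.00/401.00 = 0.2569.
Since Q_C/Q_H = T_C/T_H and Q_H = W/η, Q_C = W·T_C/(T_H − T_C) = 165 × 298.00/103.00 = 477 kW.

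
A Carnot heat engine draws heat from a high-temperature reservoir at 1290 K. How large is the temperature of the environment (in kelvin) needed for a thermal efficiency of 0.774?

From η = 1 − T_C/T_H, T_C = T_H·(1 − η) = 1290.00 × (1 − 0.774) = 291.5 K.

T_C ≈ 291.5 K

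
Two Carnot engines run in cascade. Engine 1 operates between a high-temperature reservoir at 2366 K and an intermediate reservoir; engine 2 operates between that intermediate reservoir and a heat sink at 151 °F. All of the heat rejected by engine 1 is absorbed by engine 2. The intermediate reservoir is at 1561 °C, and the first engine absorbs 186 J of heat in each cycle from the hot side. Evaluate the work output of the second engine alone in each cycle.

T_C = 151 °F → (151 − 32) × 5/9 = 66.11 °C = 339.26 K.
T_m = 1561 °C → 1561 + 273.15 = 1834.15 K.
Heat entering the second stage: Q_m = Q_H·(T_m/T_H) = 186 × 1834.15/2366.00 = 144 J.
Second-stage efficiency η₂ = 1 − T_C/T_m = 1 − 339.26/1834.15 = 0.8150, so W₂ = η₂·Q_m = 118 J.

W₂ ≈ 118 J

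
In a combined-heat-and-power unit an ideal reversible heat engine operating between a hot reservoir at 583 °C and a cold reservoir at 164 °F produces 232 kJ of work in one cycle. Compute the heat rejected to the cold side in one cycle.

T_H = 583 °C → 583 + 273.15 = 856.15 K.
T_C = 164 °F → (164 − 32) × 5/9 = 73.33 °C = 346.48 K.
Carnot efficiency: η = 1 − T_C/T_H = 1 − 346.48/856.15 = 0.5953.
Since Q_C/Q_H = T_C/T_H and Q_H = W/η, Q_C = W·T_C/(T_H − T_C) = 232 × 346.48/509.67 = 157.7 kJ.

Q_C ≈ 157.7 kJ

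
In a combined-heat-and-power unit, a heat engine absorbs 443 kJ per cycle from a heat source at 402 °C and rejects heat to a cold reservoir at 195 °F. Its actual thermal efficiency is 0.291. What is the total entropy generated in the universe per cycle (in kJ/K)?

ΔS_univ ≈ 0.207 kJ/K

T_H = 402 °C → 402 + 273.15 = 675.15 K.
T_C = 195 °F → (195 − 32) × 5/9 = 90.56 °C = 363.71 K.
W = η·Q_H = 0.291 × 443 = 128.9 kJ, so Q_C = Q_H − W = 314.1 kJ.
Entropy balance on the reservoirs: −Q_H/T_H = -0.6562 kJ/K, +Q_C/T_C = 0.8636 kJ/K.
ΔS_univ = −Q_H/T_H + Q_C/T_C = 0.207 kJ/K (> 0, since η = 0.291 < η_Carnot = 0.461).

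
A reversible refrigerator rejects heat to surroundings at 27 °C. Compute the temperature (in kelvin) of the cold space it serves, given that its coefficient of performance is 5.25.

T_C ≈ 252 K

T_H = 27 °C → 27 + 273.15 = 300.15 K.
COP_R = T_C/(T_H − T_C) ⇒ T_C = T_H·COP_R/(1 + COP_R) = 300.15 × 5.25/(1 + 5.25) = 252 K.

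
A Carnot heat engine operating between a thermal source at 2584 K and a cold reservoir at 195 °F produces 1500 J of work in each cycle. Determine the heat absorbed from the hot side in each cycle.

T_C = 195 °F → (195 − 32) × 5/9 = 90.56 °C = 363.71 K.
Since the cycle is reversible, η = 1 − T_C/T_H = 1 − 363.71/2584.00 = 0.8592.
Q_H = W/η = 1500/0.8592 = 1746 J.

Q_H ≈ 1746 J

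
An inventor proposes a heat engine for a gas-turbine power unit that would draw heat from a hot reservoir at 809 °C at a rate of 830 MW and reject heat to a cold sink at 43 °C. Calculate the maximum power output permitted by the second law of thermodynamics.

T_H = 809 °C → 809 + 273.15 = 1082.15 K.
T_C = 43 °C → 43 + 273.15 = 316.15 K.
No engine can exceed the Carnot limit: η_max = 1 − T_C/T_H = 1 − 316.15/1082.15 = 0.7079.
W_max = η_max · Q_H = 0.7079 × 830 = 587.5 MW.

Ẇ_max ≈ 587.5 MW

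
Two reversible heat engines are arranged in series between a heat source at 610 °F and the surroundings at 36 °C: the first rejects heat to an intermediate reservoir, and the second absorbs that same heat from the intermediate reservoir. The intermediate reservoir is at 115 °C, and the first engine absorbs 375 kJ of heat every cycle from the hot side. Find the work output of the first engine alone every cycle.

W₁ ≈ 130 kJ

T_H = 610 °F → (610 − 32) × 5/9 = 321.11 °C = 594.26 K.
T_C = 36 °C → 36 + 273.15 = 309.15 K.
T_m = 115 °C → 115 + 273.15 = 388.15 K.
First-stage efficiency η₁ = 1 − T_m/T_H = 1 − 388.15/594.26 = 0.3468.
W₁ = η₁·Q_H = 0.3468 × 375 = 130 kJ.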